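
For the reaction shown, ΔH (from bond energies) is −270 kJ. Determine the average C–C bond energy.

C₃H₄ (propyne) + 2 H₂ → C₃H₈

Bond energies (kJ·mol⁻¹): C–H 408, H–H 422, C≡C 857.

D(C–C) ≈ 339 kJ/mol

Let D be the C–C bond energy.
Σ(broken) = 1×857 + 1×D + 4×408 + 2×422 = 3333 + D
Σ(formed) = 2×D + 8×408 = 3264 + 2D
ΔH = Σ(broken) − Σ(formed) = (3333 + D) − (3264 + 2D) = +69 − D
Setting this equal to −270 kJ gives D = 339 kJ/mol.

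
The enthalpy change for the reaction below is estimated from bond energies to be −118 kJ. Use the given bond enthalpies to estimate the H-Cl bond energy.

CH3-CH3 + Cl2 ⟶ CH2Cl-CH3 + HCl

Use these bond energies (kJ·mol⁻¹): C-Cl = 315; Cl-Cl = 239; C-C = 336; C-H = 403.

D(H-Cl) ≈ 445 kJ/mol

Let D be the H-Cl bond energy.
Σ(broken) = 1×336 + 6×403 + 1×239 = 2993
Σ(formed) = 1×336 + 1×315 + 5×403 + 1×D = 2666 + D
ΔH = Σ(broken) − Σ(formed) = (2993) − (2666 + D) = +327 − D
Setting this equal to −118 kJ gives D = 445 kJ/mol.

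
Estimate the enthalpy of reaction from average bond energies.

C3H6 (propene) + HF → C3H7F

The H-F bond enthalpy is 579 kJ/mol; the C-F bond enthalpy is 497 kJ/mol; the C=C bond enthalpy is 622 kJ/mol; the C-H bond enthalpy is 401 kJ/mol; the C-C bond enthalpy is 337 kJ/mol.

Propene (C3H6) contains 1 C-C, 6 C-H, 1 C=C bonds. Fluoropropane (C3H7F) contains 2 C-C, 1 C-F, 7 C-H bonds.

Bonds broken (reactants):
  C-C: 1 × 337 = 337
  C-H: 6 × 401 = 2406
  C=C: 1 × 622 = 622
  H-F: 1 × 579 = 579
  Σ(broken) = 3944 kJ
Bonds formed (products):
  C-C: 2 × 337 = 674
  C-F: 1 × 497 = 497
  C-H: 7 × 401 = 2807
  Σ(formed) = 3978 kJ
ΔH = Σ(broken) − Σ(formed) = 3944 − 3978 = −34 kJ

ΔH ≈ −34 kJ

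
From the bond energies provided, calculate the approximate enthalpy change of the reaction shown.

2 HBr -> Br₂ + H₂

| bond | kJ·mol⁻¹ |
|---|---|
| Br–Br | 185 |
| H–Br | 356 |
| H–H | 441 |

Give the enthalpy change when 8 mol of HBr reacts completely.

ΔH = +344 kJ

Bonds broken (reactants):
  H–Br: 2 × 356 = 712
  Σ(broken) = 712 kJ
Bonds formed (products):
  Br–Br: 1 × 185 = 185
  H–H: 1 × 441 = 441
  Σ(formed) = 626 kJ
ΔH = Σ(broken) − Σ(formed) = 712 − 626 = +86 kJ
For 4× the reaction as written: 4 × (+86) = +344 kJ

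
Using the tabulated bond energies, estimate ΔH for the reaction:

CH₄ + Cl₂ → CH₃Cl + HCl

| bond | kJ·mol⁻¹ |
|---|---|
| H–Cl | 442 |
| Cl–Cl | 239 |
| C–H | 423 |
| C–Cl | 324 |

Bonds broken (reactants):
  C–H: 4 × 423 = 1692
  Cl–Cl: 1 × 239 = 239
  Σ(broken) = 1931 kJ
Bonds formed (products):
  C–Cl: 1 × 324 = 324
  C–H: 3 × 423 = 1269
  H–Cl: 1 × 442 = 442
  Σ(formed) = 2035 kJ
ΔH = Σ(broken) − Σ(formed) = 1931 − 2035 = −104 kJ

ΔH ≈ −104 kJ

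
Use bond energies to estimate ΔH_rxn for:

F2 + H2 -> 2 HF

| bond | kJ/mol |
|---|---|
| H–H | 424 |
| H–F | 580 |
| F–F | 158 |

ΔH ≈ −578 kJ

Bonds broken (reactants):
  F–F: 1 × 158 = 158
  H–H: 1 × 424 = 424
  Σ(broken) = 582 kJ
Bonds formed (products):
  H–F: 2 × 580 = 1160
  Σ(formed) = 1160 kJ
ΔH = Σ(broken) − Σ(formed) = 582 − 1160 = −578 kJ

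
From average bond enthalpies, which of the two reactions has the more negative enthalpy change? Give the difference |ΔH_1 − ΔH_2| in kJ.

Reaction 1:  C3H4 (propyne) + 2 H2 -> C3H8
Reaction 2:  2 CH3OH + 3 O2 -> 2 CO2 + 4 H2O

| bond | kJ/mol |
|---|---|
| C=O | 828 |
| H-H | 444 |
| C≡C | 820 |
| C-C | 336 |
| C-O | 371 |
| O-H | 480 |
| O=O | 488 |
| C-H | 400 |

Reaction 2, by 1358 kJ

Reaction 1:
  Bonds broken (reactants):
    C≡C: 1 × 820 = 820
    C-C: 1 × 336 = 336
    C-H: 4 × 400 = 1600
    H-H: 2 × 444 = 888
    Σ(broken) = 3644 kJ
  Bonds formed (products):
    C-C: 2 × 336 = 672
    C-H: 8 × 400 = 3200
    Σ(formed) = 3872 kJ
  ΔH_1 = 3644 − 3872 = −228 kJ
Reaction 2:
  Bonds broken (reactants):
    C-H: 6 × 400 = 2400
    C-O: 2 × 371 = 742
    O-H: 2 × 480 = 960
    O=O: 3 × 488 = 1464
    Σ(broken) = 5566 kJ
  Bonds formed (products):
    C=O: 4 × 828 = 3312
    O-H: 8 × 480 = 3840
    Σ(formed) = 7152 kJ
  ΔH_2 = 5566 − 7152 = −1586 kJ
ΔH_1 − ΔH_2 = +1358 kJ, so reaction 2 has the more negative ΔH; |ΔH_1 − ΔH_2| = 1358 kJ.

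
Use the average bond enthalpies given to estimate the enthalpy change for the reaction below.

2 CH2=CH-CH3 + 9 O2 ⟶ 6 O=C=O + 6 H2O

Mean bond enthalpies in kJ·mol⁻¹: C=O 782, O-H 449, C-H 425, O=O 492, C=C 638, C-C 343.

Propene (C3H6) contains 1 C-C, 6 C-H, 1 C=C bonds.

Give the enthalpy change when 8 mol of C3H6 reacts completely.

ΔH = −13128 kJ

Bonds broken (reactants):
  C-C: 2 × 343 = 686
  C-H: 12 × 425 = 5100
  C=C: 2 × 638 = 1276
  O=O: 9 × 492 = 4428
  Σ(broken) = 11490 kJ
Bonds formed (products):
  C=O: 12 × 782 = 9384
  O-H: 12 × 449 = 5388
  Σ(formed) = 14772 kJ
ΔH = Σ(broken) − Σ(formed) = 11490 − 14772 = −3282 kJ
For 4× the reaction as written: 4 × (−3282) = −13128 kJ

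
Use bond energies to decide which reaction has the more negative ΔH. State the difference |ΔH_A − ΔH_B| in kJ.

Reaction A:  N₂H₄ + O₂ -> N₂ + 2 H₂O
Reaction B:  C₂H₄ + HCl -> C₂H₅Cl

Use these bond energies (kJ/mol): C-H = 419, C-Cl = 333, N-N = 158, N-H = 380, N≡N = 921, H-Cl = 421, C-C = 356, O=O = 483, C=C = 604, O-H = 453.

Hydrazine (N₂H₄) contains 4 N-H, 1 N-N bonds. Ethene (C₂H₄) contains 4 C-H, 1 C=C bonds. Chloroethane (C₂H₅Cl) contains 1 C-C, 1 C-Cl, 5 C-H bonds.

Reaction A, by 489 kJ

Reaction A:
  Bonds broken (reactants):
    N-H: 4 × 380 = 1520
    N-N: 1 × 158 = 158
    O=O: 1 × 483 = 483
    Σ(broken) = 2161 kJ
  Bonds formed (products):
    N≡N: 1 × 921 = 921
    O-H: 4 × 453 = 1812
    Σ(formed) = 2733 kJ
  ΔH_A = 2161 − 2733 = −572 kJ
Reaction B:
  Bonds broken (reactants):
    C-H: 4 × 419 = 1676
    C=C: 1 × 604 = 604
    H-Cl: 1 × 421 = 421
    Σ(broken) = 2701 kJ
  Bonds formed (products):
    C-C: 1 × 356 = 356
    C-Cl: 1 × 333 = 333
    C-H: 5 × 419 = 2095
    Σ(formed) = 2784 kJ
  ΔH_B = 2701 − 2784 = −83 kJ
ΔH_A − ΔH_B = −489 kJ, so reaction A has the more negative ΔH; |ΔH_A − ΔH_B| = 489 kJ.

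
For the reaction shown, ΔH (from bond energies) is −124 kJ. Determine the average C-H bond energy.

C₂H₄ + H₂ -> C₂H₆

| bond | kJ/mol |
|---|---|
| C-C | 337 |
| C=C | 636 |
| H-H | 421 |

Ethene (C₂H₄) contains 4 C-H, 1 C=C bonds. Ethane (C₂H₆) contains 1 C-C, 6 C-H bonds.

D(C-H) ≈ 422 kJ/mol

Let D be the C-H bond energy.
Σ(broken) = 4×D + 1×636 + 1×421 = 1057 + 4D
Σ(formed) = 1×337 + 6×D = 337 + 6D
ΔH = Σ(broken) − Σ(formed) = (1057 + 4D) − (337 + 6D) = +720 − 2D
Setting this equal to −124 kJ gives 2D = 844, so D = 422 kJ/mol.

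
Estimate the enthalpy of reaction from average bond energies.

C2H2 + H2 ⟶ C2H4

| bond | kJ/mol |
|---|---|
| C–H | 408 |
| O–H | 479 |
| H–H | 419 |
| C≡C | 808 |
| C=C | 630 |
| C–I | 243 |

Bonds broken (reactants):
  C≡C: 1 × 808 = 808
  C–H: 2 × 408 = 816
  H–H: 1 × 419 = 419
  Σ(broken) = 2043 kJ
Bonds formed (products):
  C–H: 4 × 408 = 1632
  C=C: 1 × 630 = 630
  Σ(formed) = 2262 kJ
ΔH = Σ(broken) − Σ(formed) = 2043 − 2262 = −219 kJ

ΔH ≈ −219 kJ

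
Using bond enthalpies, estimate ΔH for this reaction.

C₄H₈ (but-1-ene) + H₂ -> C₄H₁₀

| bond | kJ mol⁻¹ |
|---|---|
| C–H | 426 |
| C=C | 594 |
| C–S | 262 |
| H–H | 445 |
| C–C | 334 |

ΔH ≈ −147 kJ

Bonds broken (reactants):
  C–C: 2 × 334 = 668
  C–H: 8 × 426 = 3408
  C=C: 1 × 594 = 594
  H–H: 1 × 445 = 445
  Σ(broken) = 5115 kJ
Bonds formed (products):
  C–C: 3 × 334 = 1002
  C–H: 10 × 426 = 4260
  Σ(formed) = 5262 kJ
ΔH = Σ(broken) − Σ(formed) = 5115 − 5262 = −147 kJ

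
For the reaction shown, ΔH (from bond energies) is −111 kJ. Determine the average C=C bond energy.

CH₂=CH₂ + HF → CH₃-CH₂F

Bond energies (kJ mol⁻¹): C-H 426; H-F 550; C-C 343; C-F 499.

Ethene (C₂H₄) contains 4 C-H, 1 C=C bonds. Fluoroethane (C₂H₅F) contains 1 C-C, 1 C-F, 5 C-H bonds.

D(C=C) ≈ 607 kJ/mol

Let D be the C=C bond energy.
Σ(broken) = 4×426 + 1×D + 1×550 = 2254 + D
Σ(formed) = 1×343 + 1×499 + 5×426 = 2972
ΔH = Σ(broken) − Σ(formed) = (2254 + D) − (2972) = −718 + D
Setting this equal to −111 kJ gives D = 607 kJ/mol.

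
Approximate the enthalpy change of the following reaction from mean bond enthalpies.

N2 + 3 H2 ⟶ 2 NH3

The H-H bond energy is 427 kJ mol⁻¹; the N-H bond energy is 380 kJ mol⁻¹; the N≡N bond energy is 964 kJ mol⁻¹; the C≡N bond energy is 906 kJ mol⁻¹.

ΔH ≈ −35 kJ

Bonds broken (reactants):
  H-H: 3 × 427 = 1281
  N≡N: 1 × 964 = 964
  Σ(broken) = 2245 kJ
Bonds formed (products):
  N-H: 6 × 380 = 2280
  Σ(formed) = 2280 kJ
ΔH = Σ(broken) − Σ(formed) = 2245 − 2280 = −35 kJ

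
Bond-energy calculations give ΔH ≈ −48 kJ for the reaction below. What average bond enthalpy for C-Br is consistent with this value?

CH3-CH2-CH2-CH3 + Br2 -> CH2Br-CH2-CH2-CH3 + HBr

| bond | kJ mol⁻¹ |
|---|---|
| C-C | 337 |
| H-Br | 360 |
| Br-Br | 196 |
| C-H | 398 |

Let D be the C-Br bond energy.
Σ(broken) = 1×196 + 3×337 + 10×398 = 5187
Σ(formed) = 1×D + 3×337 + 9×398 + 1×360 = 4953 + D
ΔH = Σ(broken) − Σ(formed) = (5187) − (4953 + D) = +234 − D
Setting this equal to −48 kJ gives D = 282 kJ/mol.

D(C-Br) ≈ 282 kJ/mol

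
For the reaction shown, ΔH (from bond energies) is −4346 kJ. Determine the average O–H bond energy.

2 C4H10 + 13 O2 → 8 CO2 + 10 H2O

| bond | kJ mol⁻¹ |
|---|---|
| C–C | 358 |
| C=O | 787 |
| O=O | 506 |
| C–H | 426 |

D(O–H) ≈ 450 kJ/mol

Let D be the O–H bond energy.
Σ(broken) = 6×358 + 20×426 + 13×506 = 17246
Σ(formed) = 16×787 + 20×D = 12592 + 20D
ΔH = Σ(broken) − Σ(formed) = (17246) − (12592 + 20D) = +4654 − 20D
Setting this equal to −4346 kJ gives 20D = 9000, so D = 450 kJ/mol.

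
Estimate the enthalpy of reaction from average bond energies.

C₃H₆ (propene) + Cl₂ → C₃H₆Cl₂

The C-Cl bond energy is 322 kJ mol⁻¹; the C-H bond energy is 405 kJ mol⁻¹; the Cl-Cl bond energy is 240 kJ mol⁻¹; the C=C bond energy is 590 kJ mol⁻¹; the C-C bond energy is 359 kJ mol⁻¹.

ΔH ≈ −173 kJ

Bonds broken (reactants):
  C-C: 1 × 359 = 359
  C-H: 6 × 405 = 2430
  C=C: 1 × 590 = 590
  Cl-Cl: 1 × 240 = 240
  Σ(broken) = 3619 kJ
Bonds formed (products):
  C-C: 2 × 359 = 718
  C-Cl: 2 × 322 = 644
  C-H: 6 × 405 = 2430
  Σ(formed) = 3792 kJ
ΔH = Σ(broken) − Σ(formed) = 3619 − 3792 = −173 kJ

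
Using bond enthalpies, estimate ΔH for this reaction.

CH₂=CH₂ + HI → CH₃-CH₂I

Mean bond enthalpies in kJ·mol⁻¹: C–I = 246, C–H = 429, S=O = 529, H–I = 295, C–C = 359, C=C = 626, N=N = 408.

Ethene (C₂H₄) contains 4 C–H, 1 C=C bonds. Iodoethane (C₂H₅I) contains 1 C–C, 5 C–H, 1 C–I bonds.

ΔH ≈ −113 kJ

Bonds broken (reactants):
  C–H: 4 × 429 = 1716
  C=C: 1 × 626 = 626
  H–I: 1 × 295 = 295
  Σ(broken) = 2637 kJ
Bonds formed (products):
  C–C: 1 × 359 = 359
  C–H: 5 × 429 = 2145
  C–I: 1 × 246 = 246
  Σ(formed) = 2750 kJ
ΔH = Σ(broken) − Σ(formed) = 2637 − 2750 = −113 kJ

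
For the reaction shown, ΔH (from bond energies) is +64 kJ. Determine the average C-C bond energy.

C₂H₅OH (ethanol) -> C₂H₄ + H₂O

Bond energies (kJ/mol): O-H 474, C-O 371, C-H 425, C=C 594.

D(C-C) ≈ 336 kJ/mol

Let D be the C-C bond energy.
Σ(broken) = 1×D + 5×425 + 1×371 + 1×474 = 2970 + D
Σ(formed) = 4×425 + 1×594 + 2×474 = 3242
ΔH = Σ(broken) − Σ(formed) = (2970 + D) − (3242) = −272 + D
Setting this equal to +64 kJ gives D = 336 kJ/mol.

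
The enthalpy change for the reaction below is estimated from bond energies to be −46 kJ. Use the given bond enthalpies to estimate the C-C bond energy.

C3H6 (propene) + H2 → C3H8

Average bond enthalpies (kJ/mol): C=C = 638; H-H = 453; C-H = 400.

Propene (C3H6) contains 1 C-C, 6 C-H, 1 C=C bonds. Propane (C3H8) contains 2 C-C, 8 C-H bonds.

Let D be the C-C bond energy.
Σ(broken) = 1×D + 6×400 + 1×638 + 1×453 = 3491 + D
Σ(formed) = 2×D + 8×400 = 3200 + 2D
ΔH = Σ(broken) − Σ(formed) = (3491 + D) − (3200 + 2D) = +291 − D
Setting this equal to −46 kJ gives D = 337 kJ/mol.

D(C-C) ≈ 337 kJ/mol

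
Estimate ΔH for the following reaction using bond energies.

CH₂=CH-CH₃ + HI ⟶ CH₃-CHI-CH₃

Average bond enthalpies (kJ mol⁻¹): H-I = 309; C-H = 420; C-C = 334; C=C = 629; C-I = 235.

ΔH ≈ −51 kJ

Bonds broken (reactants):
  C-C: 1 × 334 = 334
  C-H: 6 × 420 = 2520
  C=C: 1 × 629 = 629
  H-I: 1 × 309 = 309
  Σ(broken) = 3792 kJ
Bonds formed (products):
  C-C: 2 × 334 = 668
  C-H: 7 × 420 = 2940
  C-I: 1 × 235 = 235
  Σ(formed) = 3843 kJ
ΔH = Σ(broken) − Σ(formed) = 3792 − 3843 = −51 kJ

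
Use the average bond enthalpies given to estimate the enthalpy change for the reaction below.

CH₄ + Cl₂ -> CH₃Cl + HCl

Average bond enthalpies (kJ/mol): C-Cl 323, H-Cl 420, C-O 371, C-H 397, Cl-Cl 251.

Bonds broken (reactants):
  C-H: 4 × 397 = 1588
  Cl-Cl: 1 × 251 = 251
  Σ(broken) = 1839 kJ
Bonds formed (products):
  C-Cl: 1 × 323 = 323
  C-H: 3 × 397 = 1191
  H-Cl: 1 × 420 = 420
  Σ(formed) = 1934 kJ
ΔH = Σ(broken) − Σ(formed) = 1839 − 1934 = −95 kJ

ΔH ≈ −95 kJ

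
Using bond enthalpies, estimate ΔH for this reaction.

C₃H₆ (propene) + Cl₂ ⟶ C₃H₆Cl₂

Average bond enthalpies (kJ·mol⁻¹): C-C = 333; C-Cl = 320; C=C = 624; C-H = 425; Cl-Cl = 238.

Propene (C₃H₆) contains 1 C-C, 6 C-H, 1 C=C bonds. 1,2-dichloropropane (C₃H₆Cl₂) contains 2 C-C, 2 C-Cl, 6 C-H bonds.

Bonds broken (reactants):
  C-C: 1 × 333 = 333
  C-H: 6 × 425 = 2550
  C=C: 1 × 624 = 624
  Cl-Cl: 1 × 238 = 238
  Σ(broken) = 3745 kJ
Bonds formed (products):
  C-C: 2 × 333 = 666
  C-Cl: 2 × 320 = 640
  C-H: 6 × 425 = 2550
  Σ(formed) = 3856 kJ
ΔH = Σ(broken) − Σ(formed) = 3745 − 3856 = −111 kJ

ΔH ≈ −111 kJ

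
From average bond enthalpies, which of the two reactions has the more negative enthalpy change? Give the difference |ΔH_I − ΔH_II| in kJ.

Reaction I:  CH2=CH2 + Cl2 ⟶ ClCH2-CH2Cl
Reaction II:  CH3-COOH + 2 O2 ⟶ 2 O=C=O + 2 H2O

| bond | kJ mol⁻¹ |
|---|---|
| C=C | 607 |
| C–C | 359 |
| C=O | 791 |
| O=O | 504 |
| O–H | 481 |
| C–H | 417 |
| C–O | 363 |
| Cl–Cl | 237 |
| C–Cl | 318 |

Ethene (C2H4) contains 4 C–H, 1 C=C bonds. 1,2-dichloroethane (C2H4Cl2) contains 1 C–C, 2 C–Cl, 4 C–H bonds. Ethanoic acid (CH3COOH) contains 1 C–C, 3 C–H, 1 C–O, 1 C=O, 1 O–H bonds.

Reaction I:
  Bonds broken (reactants):
    C–H: 4 × 417 = 1668
    C=C: 1 × 607 = 607
    Cl–Cl: 1 × 237 = 237
    Σ(broken) = 2512 kJ
  Bonds formed (products):
    C–C: 1 × 359 = 359
    C–Cl: 2 × 318 = 636
    C–H: 4 × 417 = 1668
    Σ(formed) = 2663 kJ
  ΔH_I = 2512 − 2663 = −151 kJ
Reaction II:
  Bonds broken (reactants):
    C–C: 1 × 359 = 359
    C–H: 3 × 417 = 1251
    C–O: 1 × 363 = 363
    C=O: 1 × 791 = 791
    O–H: 1 × 481 = 481
    O=O: 2 × 504 = 1008
    Σ(broken) = 4253 kJ
  Bonds formed (products):
    C=O: 4 × 791 = 3164
    O–H: 4 × 481 = 1924
    Σ(formed) = 5088 kJ
  ΔH_II = 4253 − 5088 = −835 kJ
ΔH_I − ΔH_II = +684 kJ, so reaction II has the more negative ΔH; |ΔH_I − ΔH_II| = 684 kJ.

Reaction II, by 684 kJ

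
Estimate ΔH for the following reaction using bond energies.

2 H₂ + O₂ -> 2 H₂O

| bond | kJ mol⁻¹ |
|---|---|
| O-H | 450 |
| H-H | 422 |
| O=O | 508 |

Bonds broken (reactants):
  H-H: 2 × 422 = 844
  O=O: 1 × 508 = 508
  Σ(broken) = 1352 kJ
Bonds formed (products):
  O-H: 4 × 450 = 1800
  Σ(formed) = 1800 kJ
ΔH = Σ(broken) − Σ(formed) = 1352 − 1800 = −448 kJ

ΔH ≈ −448 kJ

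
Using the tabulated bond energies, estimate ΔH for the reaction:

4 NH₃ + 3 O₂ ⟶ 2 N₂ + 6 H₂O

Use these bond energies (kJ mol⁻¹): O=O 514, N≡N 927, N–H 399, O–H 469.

Bonds broken (reactants):
  N–H: 12 × 399 = 4788
  O=O: 3 × 514 = 1542
  Σ(broken) = 6330 kJ
Bonds formed (products):
  N≡N: 2 × 927 = 1854
  O–H: 12 × 469 = 5628
  Σ(formed) = 7482 kJ
ΔH = Σ(broken) − Σ(formed) = 6330 − 7482 = −1152 kJ

ΔH ≈ −1152 kJ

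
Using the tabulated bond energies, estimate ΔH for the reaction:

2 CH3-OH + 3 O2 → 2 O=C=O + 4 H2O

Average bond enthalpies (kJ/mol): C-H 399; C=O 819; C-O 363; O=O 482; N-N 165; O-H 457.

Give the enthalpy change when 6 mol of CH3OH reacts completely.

ΔH = −4356 kJ

Bonds broken (reactants):
  C-H: 6 × 399 = 2394
  C-O: 2 × 363 = 726
  O-H: 2 × 457 = 914
  O=O: 3 × 482 = 1446
  Σ(broken) = 5480 kJ
Bonds formed (products):
  C=O: 4 × 819 = 3276
  O-H: 8 × 457 = 3656
  Σ(formed) = 6932 kJ
ΔH = Σ(broken) − Σ(formed) = 5480 − 6932 = −1452 kJ
For 3× the reaction as written: 3 × (−1452) = −4356 kJ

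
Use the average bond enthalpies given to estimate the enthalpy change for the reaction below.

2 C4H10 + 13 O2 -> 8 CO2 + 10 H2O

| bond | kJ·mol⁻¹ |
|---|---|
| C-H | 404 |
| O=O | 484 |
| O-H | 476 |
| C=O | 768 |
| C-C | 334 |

Bonds broken (reactants):
  C-C: 6 × 334 = 2004
  C-H: 20 × 404 = 8080
  O=O: 13 × 484 = 6292
  Σ(broken) = 16376 kJ
Bonds formed (products):
  C=O: 16 × 768 = 12288
  O-H: 20 × 476 = 9520
  Σ(formed) = 21808 kJ
ΔH = Σ(broken) − Σ(formed) = 16376 − 21808 = −5432 kJ

ΔH ≈ −5432 kJ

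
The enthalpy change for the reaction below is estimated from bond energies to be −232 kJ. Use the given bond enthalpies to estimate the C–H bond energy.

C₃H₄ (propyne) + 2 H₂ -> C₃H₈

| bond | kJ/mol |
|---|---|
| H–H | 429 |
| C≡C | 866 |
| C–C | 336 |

Let D be the C–H bond energy.
Σ(broken) = 1×866 + 1×336 + 4×D + 2×429 = 2060 + 4D
Σ(formed) = 2×336 + 8×D = 672 + 8D
ΔH = Σ(broken) − Σ(formed) = (2060 + 4D) − (672 + 8D) = +1388 − 4D
Setting this equal to −232 kJ gives 4D = 1620, so D = 405 kJ/mol.

D(C–H) ≈ 405 kJ/mol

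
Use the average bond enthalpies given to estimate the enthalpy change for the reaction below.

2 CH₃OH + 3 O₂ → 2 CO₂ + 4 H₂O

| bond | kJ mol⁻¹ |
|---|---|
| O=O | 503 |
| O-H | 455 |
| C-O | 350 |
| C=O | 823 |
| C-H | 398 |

ΔH ≈ −1425 kJ

Bonds broken (reactants):
  C-H: 6 × 398 = 2388
  C-O: 2 × 350 = 700
  O-H: 2 × 455 = 910
  O=O: 3 × 503 = 1509
  Σ(broken) = 5507 kJ
Bonds formed (products):
  C=O: 4 × 823 = 3292
  O-H: 8 × 455 = 3640
  Σ(formed) = 6932 kJ
ΔH = Σ(broken) − Σ(formed) = 5507 − 6932 = −1425 kJ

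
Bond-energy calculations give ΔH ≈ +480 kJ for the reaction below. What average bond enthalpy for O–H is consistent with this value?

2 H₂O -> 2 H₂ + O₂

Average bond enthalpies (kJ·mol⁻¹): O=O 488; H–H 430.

D(O–H) ≈ 457 kJ/mol

Let D be the O–H bond energy.
Σ(broken) = 4×D = 4D
Σ(formed) = 2×430 + 1×488 = 1348
ΔH = Σ(broken) − Σ(formed) = (4D) − (1348) = −1348 + 4D
Setting this equal to +480 kJ gives 4D = 1828, so D = 457 kJ/mol.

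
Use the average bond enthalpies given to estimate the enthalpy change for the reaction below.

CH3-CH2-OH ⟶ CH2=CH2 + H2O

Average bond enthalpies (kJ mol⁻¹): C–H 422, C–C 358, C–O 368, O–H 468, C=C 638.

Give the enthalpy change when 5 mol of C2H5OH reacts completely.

ΔH = +210 kJ

Bonds broken (reactants):
  C–C: 1 × 358 = 358
  C–H: 5 × 422 = 2110
  C–O: 1 × 368 = 368
  O–H: 1 × 468 = 468
  Σ(broken) = 3304 kJ
Bonds formed (products):
  C–H: 4 × 422 = 1688
  C=C: 1 × 638 = 638
  O–H: 2 × 468 = 936
  Σ(formed) = 3262 kJ
ΔH = Σ(broken) − Σ(formed) = 3304 − 3262 = +42 kJ
For 5× the reaction as written: 5 × (+42) = +210 kJ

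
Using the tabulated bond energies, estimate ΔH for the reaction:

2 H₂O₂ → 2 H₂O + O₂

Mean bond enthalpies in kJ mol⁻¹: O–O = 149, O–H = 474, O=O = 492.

ΔH ≈ −194 kJ

Bonds broken (reactants):
  O–H: 4 × 474 = 1896
  O–O: 2 × 149 = 298
  Σ(broken) = 2194 kJ
Bonds formed (products):
  O–H: 4 × 474 = 1896
  O=O: 1 × 492 = 492
  Σ(formed) = 2388 kJ
ΔH = Σ(broken) − Σ(formed) = 2194 − 2388 = −194 kJ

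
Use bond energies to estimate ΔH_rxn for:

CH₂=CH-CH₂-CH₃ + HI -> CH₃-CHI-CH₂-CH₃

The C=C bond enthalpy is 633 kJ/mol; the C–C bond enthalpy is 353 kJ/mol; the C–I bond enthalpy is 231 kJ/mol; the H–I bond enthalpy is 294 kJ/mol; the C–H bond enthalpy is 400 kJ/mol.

Bonds broken (reactants):
  C–C: 2 × 353 = 706
  C–H: 8 × 400 = 3200
  C=C: 1 × 633 = 633
  H–I: 1 × 294 = 294
  Σ(broken) = 4833 kJ
Bonds formed (products):
  C–C: 3 × 353 = 1059
  C–H: 9 × 400 = 3600
  C–I: 1 × 231 = 231
  Σ(formed) = 4890 kJ
ΔH = Σ(broken) − Σ(formed) = 4833 − 4890 = −57 kJ

ΔH ≈ −57 kJ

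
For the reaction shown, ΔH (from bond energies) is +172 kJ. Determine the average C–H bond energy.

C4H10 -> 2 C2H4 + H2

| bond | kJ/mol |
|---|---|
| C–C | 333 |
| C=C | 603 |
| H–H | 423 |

Let D be the C–H bond energy.
Σ(broken) = 3×333 + 10×D = 999 + 10D
Σ(formed) = 8×D + 2×603 + 1×423 = 1629 + 8D
ΔH = Σ(broken) − Σ(formed) = (999 + 10D) − (1629 + 8D) = −630 + 2D
Setting this equal to +172 kJ gives 2D = 802, so D = 401 kJ/mol.

D(C–H) ≈ 401 kJ/mol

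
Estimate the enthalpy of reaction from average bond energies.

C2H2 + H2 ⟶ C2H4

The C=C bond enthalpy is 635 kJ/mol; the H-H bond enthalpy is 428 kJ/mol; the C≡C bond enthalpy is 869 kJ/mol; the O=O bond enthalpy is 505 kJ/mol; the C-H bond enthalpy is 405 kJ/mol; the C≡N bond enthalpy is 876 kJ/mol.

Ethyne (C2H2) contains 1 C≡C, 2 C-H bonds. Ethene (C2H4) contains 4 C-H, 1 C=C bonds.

ΔH ≈ −148 kJ

Bonds broken (reactants):
  C≡C: 1 × 869 = 869
  C-H: 2 × 405 = 810
  H-H: 1 × 428 = 428
  Σ(broken) = 2107 kJ
Bonds formed (products):
  C-H: 4 × 405 = 1620
  C=C: 1 × 635 = 635
  Σ(formed) = 2255 kJ
ΔH = Σ(broken) − Σ(formed) = 2107 − 2255 = −148 kJ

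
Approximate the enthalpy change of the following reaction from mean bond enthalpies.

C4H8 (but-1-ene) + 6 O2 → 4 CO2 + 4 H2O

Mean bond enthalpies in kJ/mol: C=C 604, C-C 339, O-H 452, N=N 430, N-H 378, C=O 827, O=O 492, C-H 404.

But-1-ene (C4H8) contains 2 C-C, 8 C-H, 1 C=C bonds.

Bonds broken (reactants):
  C-C: 2 × 339 = 678
  C-H: 8 × 404 = 3232
  C=C: 1 × 604 = 604
  O=O: 6 × 492 = 2952
  Σ(broken) = 7466 kJ
Bonds formed (products):
  C=O: 8 × 827 = 6616
  O-H: 8 × 452 = 3616
  Σ(formed) = 10232 kJ
ΔH = Σ(broken) − Σ(formed) = 7466 − 10232 = −2766 kJ

ΔH ≈ −2766 kJ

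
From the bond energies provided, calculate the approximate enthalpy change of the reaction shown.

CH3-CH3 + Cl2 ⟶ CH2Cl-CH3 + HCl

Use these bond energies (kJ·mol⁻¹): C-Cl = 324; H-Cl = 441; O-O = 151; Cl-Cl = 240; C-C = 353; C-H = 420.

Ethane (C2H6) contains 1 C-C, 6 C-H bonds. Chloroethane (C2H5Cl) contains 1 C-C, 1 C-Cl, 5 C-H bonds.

Bonds broken (reactants):
  C-C: 1 × 353 = 353
  C-H: 6 × 420 = 2520
  Cl-Cl: 1 × 240 = 240
  Σ(broken) = 3113 kJ
Bonds formed (products):
  C-C: 1 × 353 = 353
  C-Cl: 1 × 324 = 324
  C-H: 5 × 420 = 2100
  H-Cl: 1 × 441 = 441
  Σ(formed) = 3218 kJ
ΔH = Σ(broken) − Σ(formed) = 3113 − 3218 = −105 kJ

ΔH ≈ −105 kJ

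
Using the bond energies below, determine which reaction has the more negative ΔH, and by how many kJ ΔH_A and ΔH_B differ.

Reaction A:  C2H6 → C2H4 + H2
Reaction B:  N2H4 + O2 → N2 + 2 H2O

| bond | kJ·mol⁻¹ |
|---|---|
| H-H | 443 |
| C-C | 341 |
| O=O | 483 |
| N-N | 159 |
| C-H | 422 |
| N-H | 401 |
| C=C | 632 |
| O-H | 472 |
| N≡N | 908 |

Reaction A:
  Bonds broken (reactants):
    C-C: 1 × 341 = 341
    C-H: 6 × 422 = 2532
    Σ(broken) = 2873 kJ
  Bonds formed (products):
    C-H: 4 × 422 = 1688
    C=C: 1 × 632 = 632
    H-H: 1 × 443 = 443
    Σ(formed) = 2763 kJ
  ΔH_A = 2873 − 2763 = +110 kJ
Reaction B:
  Bonds broken (reactants):
    N-H: 4 × 401 = 1604
    N-N: 1 × 159 = 159
    O=O: 1 × 483 = 483
    Σ(broken) = 2246 kJ
  Bonds formed (products):
    N≡N: 1 × 908 = 908
    O-H: 4 × 472 = 1888
    Σ(formed) = 2796 kJ
  ΔH_B = 2246 − 2796 = −550 kJ
ΔH_A − ΔH_B = +660 kJ, so reaction B has the more negative ΔH; |ΔH_A − ΔH_B| = 660 kJ.

Reaction B, by 660 kJ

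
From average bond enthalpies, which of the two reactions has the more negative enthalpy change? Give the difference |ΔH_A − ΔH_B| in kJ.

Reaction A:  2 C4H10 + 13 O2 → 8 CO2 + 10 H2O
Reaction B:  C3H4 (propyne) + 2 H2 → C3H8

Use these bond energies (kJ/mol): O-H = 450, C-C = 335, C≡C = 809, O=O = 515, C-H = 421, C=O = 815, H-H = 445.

Reaction A, by 4595 kJ

Reaction A:
  Bonds broken (reactants):
    C-C: 6 × 335 = 2010
    C-H: 20 × 421 = 8420
    O=O: 13 × 515 = 6695
    Σ(broken) = 17125 kJ
  Bonds formed (products):
    C=O: 16 × 815 = 13040
    O-H: 20 × 450 = 9000
    Σ(formed) = 22040 kJ
  ΔH_A = 17125 − 22040 = −4915 kJ
Reaction B:
  Bonds broken (reactants):
    C≡C: 1 × 809 = 809
    C-C: 1 × 335 = 335
    C-H: 4 × 421 = 1684
    H-H: 2 × 445 = 890
    Σ(broken) = 3718 kJ
  Bonds formed (products):
    C-C: 2 × 335 = 670
    C-H: 8 × 421 = 3368
    Σ(formed) = 4038 kJ
  ΔH_B = 3718 − 4038 = −320 kJ
ΔH_A − ΔH_B = −4595 kJ, so reaction A has the more negative ΔH; |ΔH_A − ΔH_B| = 4595 kJ.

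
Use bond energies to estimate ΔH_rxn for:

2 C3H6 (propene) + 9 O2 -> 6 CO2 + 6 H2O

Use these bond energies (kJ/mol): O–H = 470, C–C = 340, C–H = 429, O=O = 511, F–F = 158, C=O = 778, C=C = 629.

ΔH ≈ −3291 kJ

Bonds broken (reactants):
  C–C: 2 × 340 = 680
  C–H: 12 × 429 = 5148
  C=C: 2 × 629 = 1258
  O=O: 9 × 511 = 4599
  Σ(broken) = 11685 kJ
Bonds formed (products):
  C=O: 12 × 778 = 9336
  O–H: 12 × 470 = 5640
  Σ(formed) = 14976 kJ
ΔH = Σ(broken) − Σ(formed) = 11685 − 14976 = −3291 kJ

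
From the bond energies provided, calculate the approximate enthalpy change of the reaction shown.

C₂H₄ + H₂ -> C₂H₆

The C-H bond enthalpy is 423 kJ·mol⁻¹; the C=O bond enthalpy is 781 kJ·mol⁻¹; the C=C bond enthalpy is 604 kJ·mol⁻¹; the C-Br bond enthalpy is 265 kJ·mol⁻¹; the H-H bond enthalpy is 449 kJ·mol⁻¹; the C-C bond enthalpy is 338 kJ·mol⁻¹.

ΔH ≈ −131 kJ

Bonds broken (reactants):
  C-H: 4 × 423 = 1692
  C=C: 1 × 604 = 604
  H-H: 1 × 449 = 449
  Σ(broken) = 2745 kJ
Bonds formed (products):
  C-C: 1 × 338 = 338
  C-H: 6 × 423 = 2538
  Σ(formed) = 2876 kJ
ΔH = Σ(broken) − Σ(formed) = 2745 − 2876 = −131 kJ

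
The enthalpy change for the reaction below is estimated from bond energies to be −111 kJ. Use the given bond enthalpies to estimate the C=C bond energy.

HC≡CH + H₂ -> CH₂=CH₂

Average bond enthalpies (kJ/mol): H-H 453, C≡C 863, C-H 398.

D(C=C) ≈ 631 kJ/mol

Let D be the C=C bond energy.
Σ(broken) = 1×863 + 2×398 + 1×453 = 2112
Σ(formed) = 4×398 + 1×D = 1592 + D
ΔH = Σ(broken) − Σ(formed) = (2112) − (1592 + D) = +520 − D
Setting this equal to −111 kJ gives D = 631 kJ/mol.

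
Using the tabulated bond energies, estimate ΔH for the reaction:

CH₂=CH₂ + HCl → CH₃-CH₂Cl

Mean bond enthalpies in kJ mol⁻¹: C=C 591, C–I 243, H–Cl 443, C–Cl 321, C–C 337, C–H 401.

Bonds broken (reactants):
  C–H: 4 × 401 = 1604
  C=C: 1 × 591 = 591
  H–Cl: 1 × 443 = 443
  Σ(broken) = 2638 kJ
Bonds formed (products):
  C–C: 1 × 337 = 337
  C–Cl: 1 × 321 = 321
  C–H: 5 × 401 = 2005
  Σ(formed) = 2663 kJ
ΔH = Σ(broken) − Σ(formed) = 2638 − 2663 = −25 kJ

ΔH ≈ −25 kJ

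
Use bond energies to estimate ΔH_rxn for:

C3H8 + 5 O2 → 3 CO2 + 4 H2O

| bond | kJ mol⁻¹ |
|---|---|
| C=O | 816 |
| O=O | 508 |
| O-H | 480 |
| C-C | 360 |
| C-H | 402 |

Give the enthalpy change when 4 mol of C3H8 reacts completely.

Bonds broken (reactants):
  C-C: 2 × 360 = 720
  C-H: 8 × 402 = 3216
  O=O: 5 × 508 = 2540
  Σ(broken) = 6476 kJ
Bonds formed (products):
  C=O: 6 × 816 = 4896
  O-H: 8 × 480 = 3840
  Σ(formed) = 8736 kJ
ΔH = Σ(broken) − Σ(formed) = 6476 − 8736 = −2260 kJ
For 4× the reaction as written: 4 × (−2260) = −9040 kJ

ΔH = −9040 kJ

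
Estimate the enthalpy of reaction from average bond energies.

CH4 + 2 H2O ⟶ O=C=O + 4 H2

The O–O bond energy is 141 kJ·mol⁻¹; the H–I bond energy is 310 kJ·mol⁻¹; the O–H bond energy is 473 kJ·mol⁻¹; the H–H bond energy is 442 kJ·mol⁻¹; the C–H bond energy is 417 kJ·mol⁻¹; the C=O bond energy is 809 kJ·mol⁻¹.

Bonds broken (reactants):
  C–H: 4 × 417 = 1668
  O–H: 4 × 473 = 1892
  Σ(broken) = 3560 kJ
Bonds formed (products):
  C=O: 2 × 809 = 1618
  H–H: 4 × 442 = 1768
  Σ(formed) = 3386 kJ
ΔH = Σ(broken) − Σ(formed) = 3560 − 3386 = +174 kJ

ΔH ≈ +174 kJ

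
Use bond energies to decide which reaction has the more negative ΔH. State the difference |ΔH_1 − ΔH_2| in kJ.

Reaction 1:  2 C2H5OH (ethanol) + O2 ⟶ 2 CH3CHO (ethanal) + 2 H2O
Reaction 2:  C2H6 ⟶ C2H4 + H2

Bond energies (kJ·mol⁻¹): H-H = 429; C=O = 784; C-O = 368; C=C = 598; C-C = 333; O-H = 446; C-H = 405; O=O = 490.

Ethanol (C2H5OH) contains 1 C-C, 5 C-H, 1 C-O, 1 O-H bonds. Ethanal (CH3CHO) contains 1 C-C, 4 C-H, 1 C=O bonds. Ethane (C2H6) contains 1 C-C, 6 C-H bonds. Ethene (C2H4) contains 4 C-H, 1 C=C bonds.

Reaction 1, by 540 kJ

Reaction 1:
  Bonds broken (reactants):
    C-C: 2 × 333 = 666
    C-H: 10 × 405 = 4050
    C-O: 2 × 368 = 736
    O-H: 2 × 446 = 892
    O=O: 1 × 490 = 490
    Σ(broken) = 6834 kJ
  Bonds formed (products):
    C-C: 2 × 333 = 666
    C-H: 8 × 405 = 3240
    C=O: 2 × 784 = 1568
    O-H: 4 × 446 = 1784
    Σ(formed) = 7258 kJ
  ΔH_1 = 6834 − 7258 = −424 kJ
Reaction 2:
  Bonds broken (reactants):
    C-C: 1 × 333 = 333
    C-H: 6 × 405 = 2430
    Σ(broken) = 2763 kJ
  Bonds formed (products):
    C-H: 4 × 405 = 1620
    C=C: 1 × 598 = 598
    H-H: 1 × 429 = 429
    Σ(formed) = 2647 kJ
  ΔH_2 = 2763 − 2647 = +116 kJ
ΔH_1 − ΔH_2 = −540 kJ, so reaction 1 has the more negative ΔH; |ΔH_1 − ΔH_2| = 540 kJ.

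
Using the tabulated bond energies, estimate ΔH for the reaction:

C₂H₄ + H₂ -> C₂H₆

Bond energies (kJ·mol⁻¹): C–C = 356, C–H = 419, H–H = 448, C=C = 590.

ΔH ≈ −156 kJ

Bonds broken (reactants):
  C–H: 4 × 419 = 1676
  C=C: 1 × 590 = 590
  H–H: 1 × 448 = 448
  Σ(broken) = 2714 kJ
Bonds formed (products):
  C–C: 1 × 356 = 356
  C–H: 6 × 419 = 2514
  Σ(formed) = 2870 kJ
ΔH = Σ(broken) − Σ(formed) = 2714 − 2870 = −156 kJ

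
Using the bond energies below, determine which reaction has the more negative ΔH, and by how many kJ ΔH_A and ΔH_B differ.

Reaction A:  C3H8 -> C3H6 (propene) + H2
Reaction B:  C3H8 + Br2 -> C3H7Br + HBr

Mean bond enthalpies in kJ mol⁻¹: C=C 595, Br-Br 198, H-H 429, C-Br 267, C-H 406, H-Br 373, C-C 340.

Reaction B, by 164 kJ

Reaction A:
  Bonds broken (reactants):
    C-C: 2 × 340 = 680
    C-H: 8 × 406 = 3248
    Σ(broken) = 3928 kJ
  Bonds formed (products):
    C-C: 1 × 340 = 340
    C-H: 6 × 406 = 2436
    C=C: 1 × 595 = 595
    H-H: 1 × 429 = 429
    Σ(formed) = 3800 kJ
  ΔH_A = 3928 − 3800 = +128 kJ
Reaction B:
  Bonds broken (reactants):
    Br-Br: 1 × 198 = 198
    C-C: 2 × 340 = 680
    C-H: 8 × 406 = 3248
    Σ(broken) = 4126 kJ
  Bonds formed (products):
    C-Br: 1 × 267 = 267
    C-C: 2 × 340 = 680
    C-H: 7 × 406 = 2842
    H-Br: 1 × 373 = 373
    Σ(formed) = 4162 kJ
  ΔH_B = 4126 − 4162 = −36 kJ
ΔH_A − ΔH_B = +164 kJ, so reaction B has the more negative ΔH; |ΔH_A − ΔH_B| = 164 kJ.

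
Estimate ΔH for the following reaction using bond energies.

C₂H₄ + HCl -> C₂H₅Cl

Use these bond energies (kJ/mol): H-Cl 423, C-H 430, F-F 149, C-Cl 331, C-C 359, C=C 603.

ΔH ≈ −94 kJ

Bonds broken (reactants):
  C-H: 4 × 430 = 1720
  C=C: 1 × 603 = 603
  H-Cl: 1 × 423 = 423
  Σ(broken) = 2746 kJ
Bonds formed (products):
  C-C: 1 × 359 = 359
  C-Cl: 1 × 331 = 331
  C-H: 5 × 430 = 2150
  Σ(formed) = 2840 kJ
ΔH = Σ(broken) − Σ(formed) = 2746 − 2840 = −94 kJ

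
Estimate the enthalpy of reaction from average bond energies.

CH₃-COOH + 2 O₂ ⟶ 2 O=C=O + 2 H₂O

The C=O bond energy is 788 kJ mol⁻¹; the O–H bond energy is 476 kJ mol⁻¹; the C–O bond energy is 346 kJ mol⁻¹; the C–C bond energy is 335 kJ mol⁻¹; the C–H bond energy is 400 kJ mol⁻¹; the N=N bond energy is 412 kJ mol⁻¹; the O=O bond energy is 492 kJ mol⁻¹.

Bonds broken (reactants):
  C–C: 1 × 335 = 335
  C–H: 3 × 400 = 1200
  C–O: 1 × 346 = 346
  C=O: 1 × 788 = 788
  O–H: 1 × 476 = 476
  O=O: 2 × 492 = 984
  Σ(broken) = 4129 kJ
Bonds formed (products):
  C=O: 4 × 788 = 3152
  O–H: 4 × 476 = 1904
  Σ(formed) = 5056 kJ
ΔH = Σ(broken) − Σ(formed) = 4129 − 5056 = −927 kJ

ΔH ≈ −927 kJ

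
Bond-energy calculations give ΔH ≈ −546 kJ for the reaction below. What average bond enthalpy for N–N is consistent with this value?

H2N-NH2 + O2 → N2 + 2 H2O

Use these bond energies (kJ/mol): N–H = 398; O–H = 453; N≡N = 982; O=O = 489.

Let D be the N–N bond energy.
Σ(broken) = 4×398 + 1×D + 1×489 = 2081 + D
Σ(formed) = 1×982 + 4×453 = 2794
ΔH = Σ(broken) − Σ(formed) = (2081 + D) − (2794) = −713 + D
Setting this equal to −546 kJ gives D = 167 kJ/mol.

D(N–N) ≈ 167 kJ/mol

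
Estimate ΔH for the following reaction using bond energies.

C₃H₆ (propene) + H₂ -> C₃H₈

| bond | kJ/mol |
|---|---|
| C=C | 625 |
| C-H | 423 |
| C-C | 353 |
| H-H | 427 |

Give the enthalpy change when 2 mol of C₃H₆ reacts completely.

Bonds broken (reactants):
  C-C: 1 × 353 = 353
  C-H: 6 × 423 = 2538
  C=C: 1 × 625 = 625
  H-H: 1 × 427 = 427
  Σ(broken) = 3943 kJ
Bonds formed (products):
  C-C: 2 × 353 = 706
  C-H: 8 × 423 = 3384
  Σ(formed) = 4090 kJ
ΔH = Σ(broken) − Σ(formed) = 3943 − 4090 = −147 kJ
For 2× the reaction as written: 2 × (−147) = −294 kJ

ΔH = −294 kJ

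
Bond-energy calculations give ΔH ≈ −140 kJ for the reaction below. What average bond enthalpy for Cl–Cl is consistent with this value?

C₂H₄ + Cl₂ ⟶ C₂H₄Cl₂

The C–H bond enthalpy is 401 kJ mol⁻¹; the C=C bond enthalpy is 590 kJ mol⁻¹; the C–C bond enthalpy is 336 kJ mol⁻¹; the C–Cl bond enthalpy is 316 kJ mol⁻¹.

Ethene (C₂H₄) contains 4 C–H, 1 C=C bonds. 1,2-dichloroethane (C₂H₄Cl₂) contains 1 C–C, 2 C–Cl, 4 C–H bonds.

D(Cl–Cl) ≈ 238 kJ/mol

Let D be the Cl–Cl bond energy.
Σ(broken) = 4×401 + 1×590 + 1×D = 2194 + D
Σ(formed) = 1×336 + 2×316 + 4×401 = 2572
ΔH = Σ(broken) − Σ(formed) = (2194 + D) − (2572) = −378 + D
Setting this equal to −140 kJ gives D = 238 kJ/mol.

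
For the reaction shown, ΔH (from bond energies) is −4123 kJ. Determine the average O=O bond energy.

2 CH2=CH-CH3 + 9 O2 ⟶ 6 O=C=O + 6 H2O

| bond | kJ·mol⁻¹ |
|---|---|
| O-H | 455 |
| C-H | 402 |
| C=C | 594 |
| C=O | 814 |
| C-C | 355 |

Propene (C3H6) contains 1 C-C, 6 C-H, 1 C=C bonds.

Let D be the O=O bond energy.
Σ(broken) = 2×355 + 12×402 + 2×594 + 9×D = 6722 + 9D
Σ(formed) = 12×814 + 12×455 = 15228
ΔH = Σ(broken) − Σ(formed) = (6722 + 9D) − (15228) = −8506 + 9D
Setting this equal to −4123 kJ gives 9D = 4383, so D = 487 kJ/mol.

D(O=O) ≈ 487 kJ/mol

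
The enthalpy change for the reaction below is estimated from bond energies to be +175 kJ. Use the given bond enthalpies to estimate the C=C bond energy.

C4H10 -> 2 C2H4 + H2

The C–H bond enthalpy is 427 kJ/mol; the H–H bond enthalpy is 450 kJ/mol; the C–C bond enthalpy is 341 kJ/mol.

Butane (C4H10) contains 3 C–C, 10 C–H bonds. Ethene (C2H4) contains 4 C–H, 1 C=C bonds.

D(C=C) ≈ 626 kJ/mol

Let D be the C=C bond energy.
Σ(broken) = 3×341 + 10×427 = 5293
Σ(formed) = 8×427 + 2×D + 1×450 = 3866 + 2D
ΔH = Σ(broken) − Σ(formed) = (5293) − (3866 + 2D) = +1427 − 2D
Setting this equal to +175 kJ gives 2D = 1252, so D = 626 kJ/mol.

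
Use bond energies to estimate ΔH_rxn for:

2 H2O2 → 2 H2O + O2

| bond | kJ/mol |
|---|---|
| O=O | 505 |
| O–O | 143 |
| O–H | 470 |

ΔH ≈ −219 kJ

Bonds broken (reactants):
  O–H: 4 × 470 = 1880
  O–O: 2 × 143 = 286
  Σ(broken) = 2166 kJ
Bonds formed (products):
  O–H: 4 × 470 = 1880
  O=O: 1 × 505 = 505
  Σ(formed) = 2385 kJ
ΔH = Σ(broken) − Σ(formed) = 2166 − 2385 = −219 kJ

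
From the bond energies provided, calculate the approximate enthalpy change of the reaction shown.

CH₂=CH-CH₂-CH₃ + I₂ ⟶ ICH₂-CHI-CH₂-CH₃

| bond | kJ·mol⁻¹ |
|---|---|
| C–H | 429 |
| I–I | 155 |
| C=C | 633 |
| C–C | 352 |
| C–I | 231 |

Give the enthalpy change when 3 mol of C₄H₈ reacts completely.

ΔH = −78 kJ

Bonds broken (reactants):
  C–C: 2 × 352 = 704
  C–H: 8 × 429 = 3432
  C=C: 1 × 633 = 633
  I–I: 1 × 155 = 155
  Σ(broken) = 4924 kJ
Bonds formed (products):
  C–C: 3 × 352 = 1056
  C–H: 8 × 429 = 3432
  C–I: 2 × 231 = 462
  Σ(formed) = 4950 kJ
ΔH = Σ(broken) − Σ(formed) = 4924 − 4950 = −26 kJ
For 3× the reaction as written: 3 × (−26) = −78 kJ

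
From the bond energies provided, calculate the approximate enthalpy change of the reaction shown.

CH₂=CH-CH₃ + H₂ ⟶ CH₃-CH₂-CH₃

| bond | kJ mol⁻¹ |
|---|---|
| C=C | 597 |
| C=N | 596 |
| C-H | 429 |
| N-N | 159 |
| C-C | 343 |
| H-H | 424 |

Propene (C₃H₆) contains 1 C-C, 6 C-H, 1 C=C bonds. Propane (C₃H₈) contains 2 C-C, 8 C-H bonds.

ΔH ≈ −180 kJ

Bonds broken (reactants):
  C-C: 1 × 343 = 343
  C-H: 6 × 429 = 2574
  C=C: 1 × 597 = 597
  H-H: 1 × 424 = 424
  Σ(broken) = 3938 kJ
Bonds formed (products):
  C-C: 2 × 343 = 686
  C-H: 8 × 429 = 3432
  Σ(formed) = 4118 kJ
ΔH = Σ(broken) − Σ(formed) = 3938 − 4118 = −180 kJ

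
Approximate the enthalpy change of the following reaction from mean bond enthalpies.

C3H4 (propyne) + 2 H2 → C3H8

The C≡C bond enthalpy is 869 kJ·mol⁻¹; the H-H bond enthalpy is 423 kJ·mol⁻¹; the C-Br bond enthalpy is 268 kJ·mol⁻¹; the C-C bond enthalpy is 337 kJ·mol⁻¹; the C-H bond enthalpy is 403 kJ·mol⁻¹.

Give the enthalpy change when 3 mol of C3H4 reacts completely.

Bonds broken (reactants):
  C≡C: 1 × 869 = 869
  C-C: 1 × 337 = 337
  C-H: 4 × 403 = 1612
  H-H: 2 × 423 = 846
  Σ(broken) = 3664 kJ
Bonds formed (products):
  C-C: 2 × 337 = 674
  C-H: 8 × 403 = 3224
  Σ(formed) = 3898 kJ
ΔH = Σ(broken) − Σ(formed) = 3664 − 3898 = −234 kJ
For 3× the reaction as written: 3 × (−234) = −702 kJ

ΔH = −702 kJ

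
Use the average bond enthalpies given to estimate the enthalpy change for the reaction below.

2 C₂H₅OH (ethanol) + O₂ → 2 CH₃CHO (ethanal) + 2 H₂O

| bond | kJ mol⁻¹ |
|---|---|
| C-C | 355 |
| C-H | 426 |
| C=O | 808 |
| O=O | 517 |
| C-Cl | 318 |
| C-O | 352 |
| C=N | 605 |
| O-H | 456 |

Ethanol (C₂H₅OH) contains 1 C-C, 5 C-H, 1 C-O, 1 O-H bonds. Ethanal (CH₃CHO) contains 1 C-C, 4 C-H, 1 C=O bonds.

Bonds broken (reactants):
  C-C: 2 × 355 = 710
  C-H: 10 × 426 = 4260
  C-O: 2 × 352 = 704
  O-H: 2 × 456 = 912
  O=O: 1 × 517 = 517
  Σ(broken) = 7103 kJ
Bonds formed (products):
  C-C: 2 × 355 = 710
  C-H: 8 × 426 = 3408
  C=O: 2 × 808 = 1616
  O-H: 4 × 456 = 1824
  Σ(formed) = 7558 kJ
ΔH = Σ(broken) − Σ(formed) = 7103 − 7558 = −455 kJ

ΔH ≈ −455 kJ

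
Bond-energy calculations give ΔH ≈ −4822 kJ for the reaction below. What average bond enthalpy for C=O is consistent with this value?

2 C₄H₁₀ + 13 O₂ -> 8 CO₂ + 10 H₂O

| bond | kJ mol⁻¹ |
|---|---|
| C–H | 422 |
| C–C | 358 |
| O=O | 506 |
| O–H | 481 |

D(C=O) ≈ 773 kJ/mol

Let D be the C=O bond energy.
Σ(broken) = 6×358 + 20×422 + 13×506 = 17166
Σ(formed) = 16×D + 20×481 = 9620 + 16D
ΔH = Σ(broken) − Σ(formed) = (17166) − (9620 + 16D) = +7546 − 16D
Setting this equal to −4822 kJ gives 16D = 12368, so D = 773 kJ/mol.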